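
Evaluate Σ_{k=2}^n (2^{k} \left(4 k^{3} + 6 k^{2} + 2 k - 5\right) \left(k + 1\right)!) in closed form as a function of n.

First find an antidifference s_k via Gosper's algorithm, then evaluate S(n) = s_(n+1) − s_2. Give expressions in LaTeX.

S(n) = 4 \cdot 2^{n} n^{2} \left(n + 2\right)! - 2 \cdot 2^{n} \left(n + 2\right)! - 24

Ratio r(k) = 2*(4*k**4 + 26*k**3 + 62*k**2 + 59*k + 14)/(4*k**3 + 6*k**2 + 2*k - 5).
So A=2*k + 4 and B=1, with C=k**3 + 3*k**2/2 + k/2 - 5/4.
Key eq: (2*k + 4)·f(k+1) = (1)·f(k) + (k**3 + 3*k**2/2 + k/2 - 5/4).
From deg A=1, deg B=0, deg C=3: d=2.
A polynomial solution: f(k) = (2*k**2 - 4*k + 1)/4.
Certificate R = B(k−1)f/C = (2*k**2 - 4*k + 1)/(4*k**3 + 6*k**2 + 2*k - 5) gives s_k = 2**k*(2*k**2 - 4*k + 1)*factorial(k + 1).
Verify: 2**k*(4*k**3 + 6*k**2 + 2*k - 5)*factorial(k + 1) matches t_k.
Σ_(k=2)^n t_k = s_(n+1) − s_(2) = (2**(n + 1)*(2*n**2 - 1)*factorial(n + 2)) − (24), i.e. 4*2**n*n**2*factorial(n + 2) - 2*2**n*factorial(n + 2) - 24.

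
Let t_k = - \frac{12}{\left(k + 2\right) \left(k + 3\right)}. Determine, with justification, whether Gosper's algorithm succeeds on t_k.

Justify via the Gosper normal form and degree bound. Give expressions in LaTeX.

r(k) = (k + 2)/(k + 4) after simplifying.
Gosper form: A/B · C(k+1)/C(k) with A=k + 2, B=k + 4, C=1.
Set up (k + 2)·f(k+1) − (k + 3)·f(k) − (1) = 0.
Bound: deg f ≤ 1.
Coefficient equations give f(k) = k/2.
So s_k = (B(k−1)f/C)·t_k = (k*(k + 3)/2)·t_k = -6*k/(k + 2).
Verify: -12/(k**2 + 5*k + 6) matches t_k.

Yes. s_k = - \frac{6 k}{k + 2}.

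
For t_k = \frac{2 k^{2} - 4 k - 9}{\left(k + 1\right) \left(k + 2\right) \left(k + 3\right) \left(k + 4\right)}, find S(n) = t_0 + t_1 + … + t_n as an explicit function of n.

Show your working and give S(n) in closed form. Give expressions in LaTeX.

S(n) = \frac{- n^{3} - 15 n^{2} - 41 n - 27}{3 \left(n^{3} + 9 n^{2} + 26 n + 24\right)}

Ratio r(k) = (k + 1)*(4*k - 2*(k + 1)**2 + 13)/((k + 5)*(-2*k**2 + 4*k + 9)).
Factor: A=k + 1; B=k + 5; C=k**2 - 2*k - 9/2.
Solve (k + 1)·f(k+1) − (k + 4)·f(k) = k**2 - 2*k - 9/2.
Bound: deg f ≤ 3.
A polynomial solution: f(k) = -k*(k**2 + 12*k + 14)/6.
Then R = B(k−1)f/C = -k*(k + 4)*(k**2 + 12*k + 14)/(3*(2*k**2 - 4*k - 9)), so s_k = R(k)·t_k = k*(-k**2 - 12*k - 14)/(3*(k + 1)*(k + 2)*(k + 3)).
Δs = (2*k**2 - 4*k - 9)/(k**4 + 10*k**3 + 35*k**2 + 50*k + 24), as required.
Evaluate: s_(n+1) = (-n**3 - 15*n**2 - 41*n - 27)/(3*(n**3 + 9*n**2 + 26*n + 24)); subtract s_(0) = 0 ⇒ S(n) = (-n**3 - 15*n**2 - 41*n - 27)/(3*(n**3 + 9*n**2 + 26*n + 24)).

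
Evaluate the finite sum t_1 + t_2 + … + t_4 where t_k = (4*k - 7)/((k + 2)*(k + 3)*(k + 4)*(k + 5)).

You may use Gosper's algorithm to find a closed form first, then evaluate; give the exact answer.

r(k) = (k + 2)*(4*k - 3)/((k + 6)*(4*k - 7)) after simplifying.
A = k + 2, B = k + 6, C = k - 7/4.
f must satisfy (k + 2)·f(k+1) − (k + 5)·f(k) = k - 7/4.
Bound: deg f ≤ 3.
Coefficient equations give f(k) = -k*(k**2 + 9*k + 74)/96.
Then R = B(k−1)f/C = -k*(k + 5)*(k**2 + 9*k + 74)/(24*(4*k - 7)), so s_k = R(k)·t_k = k*(-k**2 - 9*k - 74)/(24*(k + 2)*(k + 3)*(k + 4)).
Check: Δs_k = (4*k - 7)/(k**4 + 14*k**3 + 71*k**2 + 154*k + 120). ✓
Sum = s_(5) − s_(1); s_(5) = -5/84, s_(1) = -7/120 ⇒ -1/840.

Σ = -1/840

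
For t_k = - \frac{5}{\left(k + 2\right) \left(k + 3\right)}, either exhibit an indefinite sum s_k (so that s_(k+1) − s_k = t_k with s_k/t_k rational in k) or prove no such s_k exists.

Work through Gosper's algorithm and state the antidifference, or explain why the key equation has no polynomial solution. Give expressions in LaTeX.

Ratio r(k) = (k + 2)/(k + 4).
So A=k + 2 and B=k + 4, with C=1.
Solve (k + 2)·f(k+1) − (k + 3)·f(k) = 1.
d = 1 from the (1,1,0) case.
Solving with deg f ≤ 1: f(k) = k/2.
So s_k = (B(k−1)f/C)·t_k = (k*(k + 3)/2)·t_k = -5*k/(2*k + 4).
Δs = -5/(k**2 + 5*k + 6), as required.

s_k = - \frac{5 k}{2 k + 4}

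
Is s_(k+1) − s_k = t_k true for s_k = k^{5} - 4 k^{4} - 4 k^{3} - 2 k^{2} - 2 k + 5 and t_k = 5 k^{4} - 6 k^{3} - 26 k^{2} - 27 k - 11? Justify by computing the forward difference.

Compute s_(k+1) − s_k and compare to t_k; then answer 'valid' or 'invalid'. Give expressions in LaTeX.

Valid — Δs_k = t_k.

s_(k+1) = k**5 + k**4 - 10*k**3 - 28*k**2 - 29*k - 6
s_(k+1) − s_k = 5*k**4 - 6*k**3 - 26*k**2 - 27*k - 11
(s_(k+1) − s_k) − t_k = 0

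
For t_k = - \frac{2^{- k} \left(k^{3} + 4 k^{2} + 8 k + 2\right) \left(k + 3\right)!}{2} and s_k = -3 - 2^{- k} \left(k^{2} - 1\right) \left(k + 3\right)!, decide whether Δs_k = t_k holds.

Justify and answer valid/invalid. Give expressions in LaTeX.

s_(k+1) = -2**(-k - 1)*((k + 1)**2 - 1)*factorial(k + 4) - 3
s_(k+1) − s_k = -(k**3 + 4*k**2 + 8*k + 2)*factorial(k + 3)/(2*2**k)
(s_(k+1) − s_k) − t_k = 0

Valid — Δs_k = t_k.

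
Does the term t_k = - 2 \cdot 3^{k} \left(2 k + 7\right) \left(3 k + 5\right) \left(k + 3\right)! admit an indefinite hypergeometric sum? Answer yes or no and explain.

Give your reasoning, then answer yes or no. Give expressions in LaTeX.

Compute t_(k+1)/t_k: get 3*(k + 4)*(2*k + 9)*(3*k + 8)/((2*k + 7)*(3*k + 5)).
Take A(k)=3*k + 12, B(k)=1, C(k)=k**2 + 31*k/6 + 35/6.
Set up (3*k + 12)·f(k+1) − (1)·f(k) − (k**2 + 31*k/6 + 35/6) = 0.
deg f ≤ 1 (via 1,0,2).
Match coefficients ⇒ f(k) = (2*k + 1)/6.
Certificate R = B(k−1)f/C = (2*k + 1)/((2*k + 7)*(3*k + 5)) gives s_k = -2*3**k*(2*k + 1)*factorial(k + 3).
Check: Δs_k = -2*3**k*(2*k + 7)*(3*k + 5)*factorial(k + 3). ✓

Yes. s_k = - 2 \cdot 3^{k} \left(2 k + 1\right) \left(k + 3\right)!.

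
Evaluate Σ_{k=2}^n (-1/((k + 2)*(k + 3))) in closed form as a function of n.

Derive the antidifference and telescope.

S(n) = (1 - n)/(4*(n + 3))

Compute t_(k+1)/t_k: get (k + 2)/(k + 4).
So A=k + 2 and B=k + 4, with C=1.
Solve (k + 2)·f(k+1) − (k + 3)·f(k) = 1.
d = 1 from the (1,1,0) case.
Solve for f: f(k) = k/2 (degree 1 ≤ 1).
Then R = B(k−1)f/C = k*(k + 3)/2, so s_k = R(k)·t_k = -k/(2*k + 4).
Check: Δs_k = -1/(k**2 + 5*k + 6). ✓
Σ_(k=2)^n t_k = s_(n+1) − s_(2) = ((-n - 1)/(2*(n + 3))) − (-1/4), i.e. (1 - n)/(4*(n + 3)).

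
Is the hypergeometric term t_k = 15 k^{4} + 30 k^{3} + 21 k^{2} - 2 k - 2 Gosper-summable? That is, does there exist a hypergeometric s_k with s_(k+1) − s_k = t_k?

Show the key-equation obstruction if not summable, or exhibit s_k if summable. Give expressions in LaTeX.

Yes. s_k = k \left(3 k^{4} - 3 k^{2} - 4 k + 2\right).

t_(k+1)/t_k = (15*k**4 + 90*k**3 + 201*k**2 + 190*k + 62)/(15*k**4 + 30*k**3 + 21*k**2 - 2*k - 2).
Normal form (A,B,C) = (1, 1, k**4 + 2*k**3 + 7*k**2/5 - 2*k/15 - 2/15).
f must satisfy (1)·f(k+1) − (1)·f(k) = k**4 + 2*k**3 + 7*k**2/5 - 2*k/15 - 2/15.
Bound: deg f ≤ 5.
Match coefficients ⇒ f(k) = k*(3*k**4 - 3*k**2 - 4*k + 2)/15.
So s_k = (B(k−1)f/C)·t_k = (k*(3*k**4 - 3*k**2 - 4*k + 2)/(15*k**4 + 30*k**3 + 21*k**2 - 2*k - 2))·t_k = k*(3*k**4 - 3*k**2 - 4*k + 2).
Check: Δs_k = 15*k**4 + 30*k**3 + 21*k**2 - 2*k - 2. ✓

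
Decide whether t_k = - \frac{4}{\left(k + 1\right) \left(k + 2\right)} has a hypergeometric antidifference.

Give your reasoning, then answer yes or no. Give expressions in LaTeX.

Yes. s_k = - \frac{4 k}{k + 1}.

Step 1: r(k) = (k + 1)/(k + 3).
Normal form (A,B,C) = (k + 1, k + 3, 1).
f must satisfy (k + 1)·f(k+1) − (k + 2)·f(k) = 1.
d = 1 from the (1,1,0) case.
Coefficient equations give f(k) = k.
So s_k = (B(k−1)f/C)·t_k = (k*(k + 2))·t_k = -4*k/(k + 1).
Check: Δs_k = -4/(k**2 + 3*k + 2). ✓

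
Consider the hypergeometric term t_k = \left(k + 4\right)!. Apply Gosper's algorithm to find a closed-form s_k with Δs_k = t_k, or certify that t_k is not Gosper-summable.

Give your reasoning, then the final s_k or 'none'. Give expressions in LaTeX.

t_(k+1)/t_k = k + 5.
So A=k + 5 and B=1, with C=1.
Key eq: (k + 5)·f(k+1) = (1)·f(k) + (1).
Bound: deg f ≤ -1.
deg f ≤ -1 is impossible — no certificate.

none — t_k is not Gosper-summable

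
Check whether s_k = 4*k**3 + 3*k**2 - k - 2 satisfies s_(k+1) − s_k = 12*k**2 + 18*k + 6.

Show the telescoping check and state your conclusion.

s_(k+1) = 4*k**3 + 15*k**2 + 17*k + 4
s_(k+1) − s_k = 12*k**2 + 18*k + 6
(s_(k+1) − s_k) − t_k = 0

valid (s_(k+1) − s_k reduces to t_k)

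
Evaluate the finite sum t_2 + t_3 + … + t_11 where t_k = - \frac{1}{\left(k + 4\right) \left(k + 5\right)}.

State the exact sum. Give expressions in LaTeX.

Σ = -5/48

r(k) = (k + 4)/(k + 6) after simplifying.
Gosper form: A/B · C(k+1)/C(k) with A=k + 4, B=k + 6, C=1.
Set up (k + 4)·f(k+1) − (k + 5)·f(k) − (1) = 0.
From deg A=1, deg B=1, deg C=0: d=1.
Solve for f: f(k) = k/4 (degree 1 ≤ 1).
Certificate R = B(k−1)f/C = k*(k + 5)/4 gives s_k = -k/(4*k + 16).
Check: Δs_k = -1/(k**2 + 9*k + 20). ✓
Telescoping: Σ = s_(12) − s_(2) = -3/16 − (-1/12) = -5/48.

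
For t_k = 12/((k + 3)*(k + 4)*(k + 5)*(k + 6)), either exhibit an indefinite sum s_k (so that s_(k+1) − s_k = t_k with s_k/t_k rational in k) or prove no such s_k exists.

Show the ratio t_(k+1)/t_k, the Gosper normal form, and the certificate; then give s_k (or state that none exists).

Compute t_(k+1)/t_k: get (k + 3)/(k + 7).
Normal form (A,B,C) = (k + 3, k + 7, 1).
f must satisfy (k + 3)·f(k+1) − (k + 6)·f(k) = 1.
Bound: deg f ≤ 3.
Coefficient equations give f(k) = k*(k**2 + 12*k + 47)/180.
Then R = B(k−1)f/C = k*(k + 6)*(k**2 + 12*k + 47)/180, so s_k = R(k)·t_k = k*(k**2 + 12*k + 47)/(15*(k + 3)*(k + 4)*(k + 5)).
Verify: 12/(k**4 + 18*k**3 + 119*k**2 + 342*k + 360) matches t_k.

s_k = k*(k**2 + 12*k + 47)/(15*(k + 3)*(k + 4)*(k + 5))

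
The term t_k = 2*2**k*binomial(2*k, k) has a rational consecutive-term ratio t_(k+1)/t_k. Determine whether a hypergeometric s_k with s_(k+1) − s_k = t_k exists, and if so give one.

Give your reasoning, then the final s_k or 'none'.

none (Gosper's algorithm certifies no s_k)

The ratio is 4*(2*k + 1)/(k + 1).
Gosper form: A/B · C(k+1)/C(k) with A=8*k + 4, B=k + 1, C=1.
Need (8*k + 4)·f(k+1) − (k)·f(k) = 1.
deg f ≤ -1 (via 1,1,0).
deg f ≤ -1 is impossible — no certificate.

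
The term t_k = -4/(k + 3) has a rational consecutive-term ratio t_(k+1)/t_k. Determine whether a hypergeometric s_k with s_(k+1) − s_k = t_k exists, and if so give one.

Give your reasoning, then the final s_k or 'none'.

none (Gosper's algorithm certifies no s_k)

Step 1: r(k) = (k + 3)/(k + 4).
Gosper form: A/B · C(k+1)/C(k) with A=k + 3, B=k + 4, C=1.
Set up (k + 3)·f(k+1) − (k + 3)·f(k) − (1) = 0.
Bound: deg f ≤ 0.
f = c0 ⇒ A·f(k+1) − B(k−1)·f(k) − C = -1. The system {-1 = 0} is inconsistent; no antidifference.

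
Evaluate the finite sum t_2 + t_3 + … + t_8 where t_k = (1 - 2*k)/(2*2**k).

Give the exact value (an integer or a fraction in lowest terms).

Σ = -621/512

t_(k+1)/t_k = (2*k + 1)/(2*(2*k - 1)).
Normal form (A,B,C) = (1/2, 1, k - 1/2).
Solve (1/2)·f(k+1) − (1)·f(k) = k - 1/2.
Bound: deg f ≤ 1.
Solving with deg f ≤ 1: f(k) = -2*k - 1.
Certificate R = B(k−1)f/C = -2*(2*k + 1)/(2*k - 1) gives s_k = (2*k + 1)/2**k.
Δs = (1 - 2*k)/(2*2**k), as required.
Evaluate s at k=9 and k=2: 19/512 and 5/4; difference -621/512.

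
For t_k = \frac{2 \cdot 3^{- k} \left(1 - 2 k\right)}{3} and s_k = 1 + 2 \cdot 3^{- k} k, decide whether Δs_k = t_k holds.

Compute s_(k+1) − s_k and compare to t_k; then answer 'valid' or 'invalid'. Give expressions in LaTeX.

Valid: the claim telescopes to t_k.

s_(k+1) = 1 + 2*(k + 1)/(3*3**k)
s_(k+1) − s_k = 2*(1 - 2*k)/(3*3**k)
(s_(k+1) − s_k) − t_k = 0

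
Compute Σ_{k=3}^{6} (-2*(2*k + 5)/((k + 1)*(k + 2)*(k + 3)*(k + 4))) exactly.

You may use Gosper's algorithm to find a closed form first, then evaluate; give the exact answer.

Σ = -7/120

Compute t_(k+1)/t_k: get (k + 1)*(2*k + 7)/((k + 5)*(2*k + 5)).
Factor: A=k + 1; B=k + 5; C=k + 5/2.
Set up (k + 1)·f(k+1) − (k + 4)·f(k) − (k + 5/2) = 0.
From deg A=1, deg B=1, deg C=1: d=3.
Solve for f: f(k) = k*(k + 2)*(k + 4)/6 (degree 3 ≤ 3).
Certificate R = B(k−1)f/C = k*(k + 2)*(k + 4)**2/(3*(2*k + 5)) gives s_k = 2*k*(-k - 4)/(3*(k**2 + 4*k + 3)).
Verify: 2*(-2*k - 5)/(k**4 + 10*k**3 + 35*k**2 + 50*k + 24) matches t_k.
Telescoping: Σ = s_(7) − s_(3) = -77/120 − (-7/12) = -7/120.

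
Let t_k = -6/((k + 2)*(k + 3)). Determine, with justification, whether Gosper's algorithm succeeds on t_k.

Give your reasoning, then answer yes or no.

Yes. s_k = -3*k/(k + 2).

t_(k+1)/t_k = (k + 2)/(k + 4).
Normal form (A,B,C) = (k + 2, k + 4, 1).
Set up (k + 2)·f(k+1) − (k + 3)·f(k) − (1) = 0.
Degrees (1,1,0) ⇒ d ≤ 1.
Coefficient equations give f(k) = k/2.
Get s_k = R·t_k = -3*k/(k + 2) with R(k) = B(k−1)f(k)/C(k) = k*(k + 3)/2.
s_(k+1) − s_k = -6/(k**2 + 5*k + 6) = t_k.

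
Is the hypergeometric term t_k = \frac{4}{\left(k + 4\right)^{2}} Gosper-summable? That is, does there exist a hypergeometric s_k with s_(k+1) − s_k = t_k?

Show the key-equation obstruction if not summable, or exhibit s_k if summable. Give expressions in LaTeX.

No. Not Gosper-summable.

t_(k+1)/t_k = (k + 4)**2/(k + 5)**2.
Gosper form: A/B · C(k+1)/C(k) with A=k**2 + 8*k + 16, B=k**2 + 10*k + 25, C=1.
Key eq: (k**2 + 8*k + 16)·f(k+1) = (k**2 + 8*k + 16)·f(k) + (1).
From deg A=2, deg B=2, deg C=0: d=0.
Put f(k) = c0: A·f(k+1) − B(k−1)·f(k) − C = -1; need -1 = 0 — inconsistent ⇒ no f, not summable.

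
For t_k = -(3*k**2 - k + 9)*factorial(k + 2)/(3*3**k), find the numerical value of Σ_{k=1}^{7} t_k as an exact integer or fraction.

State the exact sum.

Σ = -896162/81

r(k) = (k + 3)*(-k + 3*(k + 1)**2 + 8)/(3*(3*k**2 - k + 9)) after simplifying.
A = k/3 + 1, B = 1, C = k**2 - k/3 + 3.
f must satisfy (k/3 + 1)·f(k+1) − (1)·f(k) = k**2 - k/3 + 3.
From deg A=1, deg B=0, deg C=2: d=1.
Solve for f: f(k) = 3*k - 4 (degree 1 ≤ 1).
Certificate R = B(k−1)f/C = 3*(3*k - 4)/(3*k**2 - k + 9) gives s_k = -(3*k - 4)*factorial(k + 2)/3**k.
Verify: -(3*k**2 - k + 9)*factorial(k + 2)/(3*3**k) matches t_k.
Sum = s_(8) − s_(1); s_(8) = -896000/81, s_(1) = 2 ⇒ -896162/81.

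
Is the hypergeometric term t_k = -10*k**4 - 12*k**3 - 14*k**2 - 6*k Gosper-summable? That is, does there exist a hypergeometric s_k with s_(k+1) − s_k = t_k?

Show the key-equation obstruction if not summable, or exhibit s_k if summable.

Yes. s_k = k*(-2*k**4 + 2*k**3 - 2*k**2 + k + 1).

Ratio r(k) = (5*k**4 + 26*k**3 + 55*k**2 + 55*k + 21)/(k*(5*k**3 + 6*k**2 + 7*k + 3)).
Normal form (A,B,C) = (1, 1, k**4 + 6*k**3/5 + 7*k**2/5 + 3*k/5).
Key eq: (1)·f(k+1) = (1)·f(k) + (k**4 + 6*k**3/5 + 7*k**2/5 + 3*k/5).
deg f ≤ 5 (via 0,0,4).
Solving with deg f ≤ 5: f(k) = k*(k - 1)*(2*k**3 + 2*k + 1)/10.
R(k) = B(k−1)·f(k)/C(k) = (k - 1)*(2*k**3 + 2*k + 1)/(2*(5*k**3 + 6*k**2 + 7*k + 3)); s_k = R·t_k = k*(-2*k**4 + 2*k**3 - 2*k**2 + k + 1).
Verify: 2*k*(-5*k**3 - 6*k**2 - 7*k - 3) matches t_k.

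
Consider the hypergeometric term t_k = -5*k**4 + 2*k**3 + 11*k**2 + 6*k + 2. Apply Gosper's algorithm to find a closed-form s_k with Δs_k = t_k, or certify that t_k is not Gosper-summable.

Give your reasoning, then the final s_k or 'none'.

s_k = k*(-k**4 + 3*k**3 + k**2 - 2*k + 1)

Ratio r(k) = (5*k**4 + 18*k**3 + 13*k**2 - 14*k - 16)/(5*k**4 - 2*k**3 - 11*k**2 - 6*k - 2).
So A=1 and B=1, with C=k**4 - 2*k**3/5 - 11*k**2/5 - 6*k/5 - 2/5.
Set up (1)·f(k+1) − (1)·f(k) − (k**4 - 2*k**3/5 - 11*k**2/5 - 6*k/5 - 2/5) = 0.
Degrees (0,0,4) ⇒ d ≤ 5.
Coefficient equations give f(k) = k*(k + 1)*(k**3 - 4*k**2 + 3*k - 1)/5.
R(k) = B(k−1)·f(k)/C(k) = k*(k**3 - 4*k**2 + 3*k - 1)/(5*k**3 - 7*k**2 - 4*k - 2); s_k = R·t_k = k*(-k**4 + 3*k**3 + k**2 - 2*k + 1).
Check: Δs_k = -5*k**4 + 2*k**3 + 11*k**2 + 6*k + 2. ✓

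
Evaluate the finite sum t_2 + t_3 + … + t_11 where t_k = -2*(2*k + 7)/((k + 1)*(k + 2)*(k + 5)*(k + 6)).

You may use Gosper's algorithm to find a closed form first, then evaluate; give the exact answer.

Ratio r(k) = (k + 1)*(k + 5)*(2*k + 9)/((k + 3)*(k + 7)*(2*k + 7)).
A = k + 1, B = k + 7, C = k**3 + 21*k**2/2 + 73*k/2 + 42.
Need (k + 1)·f(k+1) − (k + 6)·f(k) = k**3 + 21*k**2/2 + 73*k/2 + 42.
d = 5 from the (1,1,3) case.
Coefficient equations give f(k) = k*(k + 2)*(k + 3)*(k + 4)*(k + 6)/10.
Then R = B(k−1)f/C = k*(k + 2)*(k + 6)**2/(5*(2*k + 7)), so s_k = R(k)·t_k = 2*k*(-k - 6)/(5*(k**2 + 6*k + 5)).
Verify: 2*(-2*k - 7)/(k**4 + 14*k**3 + 65*k**2 + 112*k + 60) matches t_k.
Evaluate s at k=12 and k=2: -432/1105 and -32/105; difference -400/4641.

Σ = -400/4641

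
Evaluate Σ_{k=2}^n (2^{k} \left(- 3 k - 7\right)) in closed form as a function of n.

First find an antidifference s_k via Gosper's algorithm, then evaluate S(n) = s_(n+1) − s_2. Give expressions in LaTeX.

r(k) = 2*(3*k + 10)/(3*k + 7) after simplifying.
Factor: A=2; B=1; C=k + 7/3.
f must satisfy (2)·f(k+1) − (1)·f(k) = k + 7/3.
From deg A=0, deg B=0, deg C=1: d=1.
A polynomial solution: f(k) = (3*k + 1)/3.
So s_k = (B(k−1)f/C)·t_k = ((3*k + 1)/(3*k + 7))·t_k = 2**k*(-3*k - 1).
Verify: 2**k*(-3*k - 7) matches t_k.
Telescope: S(n) = s_(n+1) − s_(2) = 2**(n + 1)*(-3*n - 4) − (-28) = -6*2**n*n - 8*2**n + 28.

S(n) = - 6 \cdot 2^{n} n - 8 \cdot 2^{n} + 28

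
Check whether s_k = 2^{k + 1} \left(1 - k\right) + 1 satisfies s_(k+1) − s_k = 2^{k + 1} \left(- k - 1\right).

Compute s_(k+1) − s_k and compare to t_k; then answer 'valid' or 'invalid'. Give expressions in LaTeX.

Valid: the claim telescopes to t_k.

s_(k+1) = -2**(k + 2)*k + 1
s_(k+1) − s_k = 2**(k + 1)*(-k - 1)
(s_(k+1) − s_k) − t_k = 0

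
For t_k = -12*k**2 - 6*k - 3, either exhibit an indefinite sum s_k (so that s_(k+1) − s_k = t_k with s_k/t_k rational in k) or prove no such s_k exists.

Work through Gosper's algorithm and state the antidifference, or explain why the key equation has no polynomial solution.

t_(k+1)/t_k = (4*k**2 + 10*k + 7)/(4*k**2 + 2*k + 1).
Take A(k)=1, B(k)=1, C(k)=k**2 + k/2 + 1/4.
Solve (1)·f(k+1) − (1)·f(k) = k**2 + k/2 + 1/4.
Bound: deg f ≤ 3.
Match coefficients ⇒ f(k) = k*(4*k**2 - 3*k + 2)/12.
R(k) = B(k−1)·f(k)/C(k) = k*(4*k**2 - 3*k + 2)/(3*(4*k**2 + 2*k + 1)); s_k = R·t_k = k*(-4*k**2 + 3*k - 2).
Verify: -12*k**2 - 6*k - 3 matches t_k.

s_k = k*(-4*k**2 + 3*k - 2)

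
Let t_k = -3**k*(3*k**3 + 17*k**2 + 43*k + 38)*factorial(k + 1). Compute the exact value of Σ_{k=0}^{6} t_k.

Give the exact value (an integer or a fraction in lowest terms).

Σ = -5908049276

t_(k+1)/t_k = 3*(3*k**4 + 32*k**3 + 138*k**2 + 273*k + 202)/(3*k**3 + 17*k**2 + 43*k + 38).
Factor: A=3*k + 6; B=1; C=k**3 + 17*k**2/3 + 43*k/3 + 38/3.
f must satisfy (3*k + 6)·f(k+1) − (1)·f(k) = k**3 + 17*k**2/3 + 43*k/3 + 38/3.
Degrees (1,0,3) ⇒ d ≤ 2.
Coefficient equations give f(k) = (k**2 + 2*k + 4)/3.
Then R = B(k−1)f/C = (k**2 + 2*k + 4)/(3*k**3 + 17*k**2 + 43*k + 38), so s_k = R(k)·t_k = -3**k*(k**2 + 2*k + 4)*factorial(k + 1).
Verify: -3**k*(3*k**3 + 17*k**2 + 43*k + 38)*factorial(k + 1) matches t_k.
Sum = s_(7) − s_(0); s_(7) = -5908049280, s_(0) = -4 ⇒ -5908049276.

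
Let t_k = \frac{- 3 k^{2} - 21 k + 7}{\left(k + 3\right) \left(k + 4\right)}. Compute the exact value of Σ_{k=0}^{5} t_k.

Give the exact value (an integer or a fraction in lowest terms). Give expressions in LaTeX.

t_(k+1)/t_k = (k + 3)*(21*k + 3*(k + 1)**2 + 14)/((k + 5)*(3*k**2 + 21*k - 7)).
Take A(k)=k + 3, B(k)=k + 5, C(k)=k**2 + 7*k - 7/3.
f must satisfy (k + 3)·f(k+1) − (k + 4)·f(k) = k**2 + 7*k - 7/3.
From deg A=1, deg B=1, deg C=2: d=2.
Coefficient equations give f(k) = k*(9*k - 16)/9.
Get s_k = R·t_k = k*(16 - 9*k)/(3*(k + 3)) with R(k) = B(k−1)f(k)/C(k) = k*(k + 4)*(9*k - 16)/(3*(3*k**2 + 21*k - 7)).
s_(k+1) − s_k = (-3*k**2 - 21*k + 7)/(k**2 + 7*k + 12) = t_k.
Evaluate s at k=6 and k=0: -76/9 and 0; difference -76/9.

Σ = -76/9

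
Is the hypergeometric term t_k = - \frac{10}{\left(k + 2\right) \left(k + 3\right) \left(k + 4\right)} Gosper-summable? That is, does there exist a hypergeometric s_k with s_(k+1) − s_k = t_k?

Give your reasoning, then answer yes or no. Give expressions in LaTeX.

Yes. s_k = \frac{5 k \left(- k - 5\right)}{6 \left(k + 2\right) \left(k + 3\right)}.

Ratio r(k) = (k + 2)/(k + 5).
Gosper form: A/B · C(k+1)/C(k) with A=k + 2, B=k + 5, C=1.
Set up (k + 2)·f(k+1) − (k + 4)·f(k) − (1) = 0.
Bound: deg f ≤ 2.
Match coefficients ⇒ f(k) = k*(k + 5)/12.
Certificate R = B(k−1)f/C = k*(k + 4)*(k + 5)/12 gives s_k = 5*k*(-k - 5)/(6*(k + 2)*(k + 3)).
Verify: -10/(k**3 + 9*k**2 + 26*k + 24) matches t_k.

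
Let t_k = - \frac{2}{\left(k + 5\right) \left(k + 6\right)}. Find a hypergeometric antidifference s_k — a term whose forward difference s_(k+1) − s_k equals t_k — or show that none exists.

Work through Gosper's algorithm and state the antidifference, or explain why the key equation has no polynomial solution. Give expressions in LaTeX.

s_k = - \frac{2 k}{5 k + 25}

Step 1: r(k) = (k + 5)/(k + 7).
A = k + 5, B = k + 7, C = 1.
f must satisfy (k + 5)·f(k+1) − (k + 6)·f(k) = 1.
Bound: deg f ≤ 1.
A polynomial solution: f(k) = k/5.
R(k) = B(k−1)·f(k)/C(k) = k*(k + 6)/5; s_k = R·t_k = -2*k/(5*k + 25).
Check: Δs_k = -2/(k**2 + 11*k + 30). ✓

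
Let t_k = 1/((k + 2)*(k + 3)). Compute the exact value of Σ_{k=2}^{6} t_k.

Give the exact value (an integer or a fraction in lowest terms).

Σ = 5/36

r(k) = (k + 2)/(k + 4) after simplifying.
A = k + 2, B = k + 4, C = 1.
f must satisfy (k + 2)·f(k+1) − (k + 3)·f(k) = 1.
Degrees (1,1,0) ⇒ d ≤ 1.
Coefficient equations give f(k) = k/2.
So s_k = (B(k−1)f/C)·t_k = (k*(k + 3)/2)·t_k = k/(2*(k + 2)).
Verify: 1/(k**2 + 5*k + 6) matches t_k.
Telescoping: Σ = s_(7) − s_(2) = 7/18 − (1/4) = 5/36.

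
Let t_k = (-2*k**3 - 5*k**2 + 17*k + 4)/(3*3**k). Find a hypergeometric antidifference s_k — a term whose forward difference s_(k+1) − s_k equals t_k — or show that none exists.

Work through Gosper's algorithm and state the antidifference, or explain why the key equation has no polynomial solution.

s_k = (k**3 + 4*k**2 - 3*k - 1)/3**k

The ratio is (2*k**3 + 11*k**2 - k - 14)/(3*(2*k**3 + 5*k**2 - 17*k - 4)).
Factor: A=1/3; B=1; C=k**3 + 5*k**2/2 - 17*k/2 - 2.
f must satisfy (1/3)·f(k+1) − (1)·f(k) = k**3 + 5*k**2/2 - 17*k/2 - 2.
Degrees (0,0,3) ⇒ d ≤ 3.
Coefficient equations give f(k) = -3*(k**3 + 4*k**2 - 3*k - 1)/2.
So s_k = (B(k−1)f/C)·t_k = (-3*(k**3 + 4*k**2 - 3*k - 1)/(2*k**3 + 5*k**2 - 17*k - 4))·t_k = (k**3 + 4*k**2 - 3*k - 1)/3**k.
s_(k+1) − s_k = (-2*k**3 - 5*k**2 + 17*k + 4)/(3*3**k) = t_k.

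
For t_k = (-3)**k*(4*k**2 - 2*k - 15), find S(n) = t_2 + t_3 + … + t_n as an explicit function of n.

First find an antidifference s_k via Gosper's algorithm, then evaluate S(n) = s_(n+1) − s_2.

The ratio is 3*(-4*k**2 - 6*k + 13)/(4*k**2 - 2*k - 15).
Take A(k)=-3, B(k)=1, C(k)=k**2 - k/2 - 15/4.
Need (-3)·f(k+1) − (1)·f(k) = k**2 - k/2 - 15/4.
d = 2 from the (0,0,2) case.
Match coefficients ⇒ f(k) = -(k - 3)*(k + 1)/4.
Certificate R = B(k−1)f/C = -(k - 3)*(k + 1)/(4*k**2 - 2*k - 15) gives s_k = (-3)**k*(-k**2 + 2*k + 3).
Check: Δs_k = (-3)**k*(4*k**2 - 2*k - 15). ✓
Evaluate: s_(n+1) = (-3)**(n + 1)*(4 - n**2); subtract s_(2) = 27 ⇒ S(n) = 3*(-3)**n*n**2 - 12*(-3)**n - 27.

S(n) = 3*(-3)**n*n**2 - 12*(-3)**n - 27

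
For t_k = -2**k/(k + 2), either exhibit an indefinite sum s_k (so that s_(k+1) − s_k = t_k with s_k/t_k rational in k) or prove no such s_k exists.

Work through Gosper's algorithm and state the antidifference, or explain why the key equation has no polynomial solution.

t_(k+1)/t_k = 2*(k + 2)/(k + 3).
Gosper form: A/B · C(k+1)/C(k) with A=2*k + 4, B=k + 3, C=1.
Set up (2*k + 4)·f(k+1) − (k + 2)·f(k) − (1) = 0.
Degrees (1,1,0) ⇒ d ≤ -1.
deg f ≤ -1 is impossible — no certificate.

not Gosper-summable; s_k does not exist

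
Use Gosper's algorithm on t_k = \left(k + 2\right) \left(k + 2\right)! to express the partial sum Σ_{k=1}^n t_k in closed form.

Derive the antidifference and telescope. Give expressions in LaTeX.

S(n) = \left(n + 3\right)! - 6

The ratio is (k + 3)**2/(k + 2).
Factor: A=k + 3; B=1; C=k + 2.
Set up (k + 3)·f(k+1) − (1)·f(k) − (k + 2) = 0.
From deg A=1, deg B=0, deg C=1: d=0.
Solving with deg f ≤ 0: f(k) = 1.
Certificate R = B(k−1)f/C = 1/(k + 2) gives s_k = factorial(k + 2).
s_(k+1) − s_k = (k + 2)*factorial(k + 2) = t_k.
Σ_(k=1)^n t_k = s_(n+1) − s_(1) = (factorial(n + 3)) − (6), i.e. factorial(n + 3) - 6.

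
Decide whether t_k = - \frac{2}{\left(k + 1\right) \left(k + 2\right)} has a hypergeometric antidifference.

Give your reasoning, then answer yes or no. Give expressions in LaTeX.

Ratio r(k) = (k + 1)/(k + 3).
A = k + 1, B = k + 3, C = 1.
Key eq: (k + 1)·f(k+1) = (k + 2)·f(k) + (1).
Bound: deg f ≤ 1.
Solve for f: f(k) = k (degree 1 ≤ 1).
Get s_k = R·t_k = -2*k/(k + 1) with R(k) = B(k−1)f(k)/C(k) = k*(k + 2).
Verify: -2/(k**2 + 3*k + 2) matches t_k.

Yes. s_k = - \frac{2 k}{k + 1}.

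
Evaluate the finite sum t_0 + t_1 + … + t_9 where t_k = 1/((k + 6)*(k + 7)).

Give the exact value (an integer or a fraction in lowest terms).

Σ = 5/48

r(k) = (k + 6)/(k + 8) after simplifying.
Gosper form: A/B · C(k+1)/C(k) with A=k + 6, B=k + 8, C=1.
Key eq: (k + 6)·f(k+1) = (k + 7)·f(k) + (1).
Bound: deg f ≤ 1.
Solving with deg f ≤ 1: f(k) = k/6.
Certificate R = B(k−1)f/C = k*(k + 7)/6 gives s_k = k/(6*(k + 6)).
Verify: 1/(k**2 + 13*k + 42) matches t_k.
Sum = s_(10) − s_(0); s_(10) = 5/48, s_(0) = 0 ⇒ 5/48.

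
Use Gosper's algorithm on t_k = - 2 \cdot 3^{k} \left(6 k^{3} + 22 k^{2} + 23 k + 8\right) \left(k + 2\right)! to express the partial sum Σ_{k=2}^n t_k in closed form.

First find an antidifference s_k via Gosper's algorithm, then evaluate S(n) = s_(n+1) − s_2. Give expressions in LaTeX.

S(n) = - 12 \cdot 3^{n} n^{2} \left(n + 3\right)! - 12 \cdot 3^{n} n \left(n + 3\right)! - 6 \cdot 3^{n} \left(n + 3\right)! + 2160

Step 1: r(k) = 3*(6*k**4 + 58*k**3 + 205*k**2 + 314*k + 177)/(6*k**3 + 22*k**2 + 23*k + 8).
A = 3*k + 9, B = 1, C = k**3 + 11*k**2/3 + 23*k/6 + 4/3.
Key eq: (3*k + 9)·f(k+1) = (1)·f(k) + (k**3 + 11*k**2/3 + 23*k/6 + 4/3).
Degrees (1,0,3) ⇒ d ≤ 2.
Match coefficients ⇒ f(k) = (2*k**2 - 2*k + 1)/6.
So s_k = (B(k−1)f/C)·t_k = ((2*k**2 - 2*k + 1)/(6*k**3 + 22*k**2 + 23*k + 8))·t_k = -2*3**k*(2*k**2 - 2*k + 1)*factorial(k + 2).
Δs = -2*3**k*(6*k**3 + 22*k**2 + 23*k + 8)*factorial(k + 2), as required.
Σ_(k=2)^n t_k = s_(n+1) − s_(2) = (-6*3**n*(2*n**2 + 2*n + 1)*factorial(n + 3)) − (-2160), i.e. -12*3**n*n**2*factorial(n + 3) - 12*3**n*n*factorial(n + 3) - 6*3**n*factorial(n + 3) + 2160.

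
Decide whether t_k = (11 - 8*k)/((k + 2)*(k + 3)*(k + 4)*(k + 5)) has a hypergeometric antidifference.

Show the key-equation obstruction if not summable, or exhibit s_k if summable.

Ratio r(k) = (k + 2)*(8*k - 3)/((k + 6)*(8*k - 11)).
Gosper form: A/B · C(k+1)/C(k) with A=k + 2, B=k + 6, C=k - 11/8.
f must satisfy (k + 2)·f(k+1) − (k + 5)·f(k) = k - 11/8.
Bound: deg f ≤ 3.
Coefficient equations give f(k) = -k*(k**2 + 9*k + 122)/192.
So s_k = (B(k−1)f/C)·t_k = (-k*(k + 5)*(k**2 + 9*k + 122)/(24*(8*k - 11)))·t_k = k*(k**2 + 9*k + 122)/(24*(k + 2)*(k + 3)*(k + 4)).
Verify: (11 - 8*k)/(k**4 + 14*k**3 + 71*k**2 + 154*k + 120) matches t_k.

Yes. s_k = k*(k**2 + 9*k + 122)/(24*(k + 2)*(k + 3)*(k + 4)).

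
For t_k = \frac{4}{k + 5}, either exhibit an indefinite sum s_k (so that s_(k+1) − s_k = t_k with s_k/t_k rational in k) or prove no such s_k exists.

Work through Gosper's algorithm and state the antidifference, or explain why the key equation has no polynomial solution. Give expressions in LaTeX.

t_(k+1)/t_k = (k + 5)/(k + 6).
Factor: A=k + 5; B=k + 6; C=1.
Need (k + 5)·f(k+1) − (k + 5)·f(k) = 1.
d = 0 from the (1,1,0) case.
Generic f = c0 gives residual -1; -1 = 0 cannot hold, so t_k is not Gosper-summable.

no hypergeometric antidifference exists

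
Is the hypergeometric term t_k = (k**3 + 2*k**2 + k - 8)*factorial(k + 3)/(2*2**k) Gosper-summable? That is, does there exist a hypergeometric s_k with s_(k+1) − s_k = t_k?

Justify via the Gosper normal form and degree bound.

Ratio r(k) = (k + 4)*(k + (k + 1)**3 + 2*(k + 1)**2 - 7)/(2*(k**3 + 2*k**2 + k - 8)).
Factor: A=k/2 + 2; B=1; C=k**3 + 2*k**2 + k - 8.
Need (k/2 + 2)·f(k+1) − (1)·f(k) = k**3 + 2*k**2 + k - 8.
Bound: deg f ≤ 2.
Match coefficients ⇒ f(k) = 2*(k**2 - 2*k - 2).
So s_k = (B(k−1)f/C)·t_k = (2*(k**2 - 2*k - 2)/(k**3 + 2*k**2 + k - 8))·t_k = (k**2 - 2*k - 2)*factorial(k + 3)/2**k.
Verify: (k**3 + 2*k**2 + k - 8)*factorial(k + 3)/(2*2**k) matches t_k.

Yes. s_k = (k**2 - 2*k - 2)*factorial(k + 3)/2**k.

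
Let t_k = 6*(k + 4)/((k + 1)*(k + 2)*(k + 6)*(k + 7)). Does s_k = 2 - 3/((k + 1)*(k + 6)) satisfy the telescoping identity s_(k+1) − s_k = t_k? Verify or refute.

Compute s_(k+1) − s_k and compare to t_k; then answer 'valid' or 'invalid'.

s_(k+1) = 2 - 3/((k + 2)*(k + 7))
s_(k+1) − s_k = 6*(k + 4)/(k**4 + 16*k**3 + 83*k**2 + 152*k + 84)
(s_(k+1) − s_k) − t_k = 0

Valid — Δs_k = t_k.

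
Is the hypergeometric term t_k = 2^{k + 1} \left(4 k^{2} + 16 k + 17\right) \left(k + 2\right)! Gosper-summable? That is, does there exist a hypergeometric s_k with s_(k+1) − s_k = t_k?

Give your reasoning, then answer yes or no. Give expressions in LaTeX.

Yes. s_k = 2^{k + 1} \left(2 k + 1\right) \left(k + 2\right)!.

The ratio is 2*(4*k**3 + 36*k**2 + 109*k + 111)/(4*k**2 + 16*k + 17).
So A=2*k + 6 and B=1, with C=k**2 + 4*k + 17/4.
Set up (2*k + 6)·f(k+1) − (1)·f(k) − (k**2 + 4*k + 17/4) = 0.
From deg A=1, deg B=0, deg C=2: d=1.
Match coefficients ⇒ f(k) = (2*k + 1)/4.
R(k) = B(k−1)·f(k)/C(k) = (2*k + 1)/(4*k**2 + 16*k + 17); s_k = R·t_k = 2**(k + 1)*(2*k + 1)*factorial(k + 2).
s_(k+1) − s_k = 2**(k + 1)*(4*k**2 + 16*k + 17)*factorial(k + 2) = t_k.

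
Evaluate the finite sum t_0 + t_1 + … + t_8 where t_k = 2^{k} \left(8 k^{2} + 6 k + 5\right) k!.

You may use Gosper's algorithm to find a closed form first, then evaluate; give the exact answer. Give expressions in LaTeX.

Compute t_(k+1)/t_k: get 2*(8*k**3 + 30*k**2 + 41*k + 19)/(8*k**2 + 6*k + 5).
Take A(k)=2*k + 2, B(k)=1, C(k)=k**2 + 3*k/4 + 5/8.
Set up (2*k + 2)·f(k+1) − (1)·f(k) − (k**2 + 3*k/4 + 5/8) = 0.
Degrees (1,0,2) ⇒ d ≤ 1.
A polynomial solution: f(k) = (4*k - 3)/8.
R(k) = B(k−1)·f(k)/C(k) = (4*k - 3)/(8*k**2 + 6*k + 5); s_k = R·t_k = 2**k*(4*k - 3)*factorial(k).
s_(k+1) − s_k = 2**k*(8*k**2 + 6*k + 5)*factorial(k) = t_k.
Σ_(k=0)^(8) t_k = s_(9) − s_(0) = 6131220480 − (-3) = 6131220483.

Σ = 6131220483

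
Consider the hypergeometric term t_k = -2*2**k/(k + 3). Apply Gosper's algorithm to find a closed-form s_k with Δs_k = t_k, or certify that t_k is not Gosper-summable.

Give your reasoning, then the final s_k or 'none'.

r(k) = 2*(k + 3)/(k + 4) after simplifying.
A = 2*k + 6, B = k + 4, C = 1.
Need (2*k + 6)·f(k+1) − (k + 3)·f(k) = 1.
deg f ≤ -1 (via 1,1,0).
d = -1 < 0 ⇒ no nonzero polynomial f; not summable.

none (Gosper's algorithm certifies no s_k)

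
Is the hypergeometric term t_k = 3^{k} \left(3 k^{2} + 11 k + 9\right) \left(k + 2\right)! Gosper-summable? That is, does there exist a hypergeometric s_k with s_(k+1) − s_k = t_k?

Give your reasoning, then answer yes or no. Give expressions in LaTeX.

Ratio r(k) = 3*(3*k**3 + 26*k**2 + 74*k + 69)/(3*k**2 + 11*k + 9).
Normal form (A,B,C) = (3*k + 9, 1, k**2 + 11*k/3 + 3).
Set up (3*k + 9)·f(k+1) − (1)·f(k) − (k**2 + 11*k/3 + 3) = 0.
deg f ≤ 1 (via 1,0,2).
Solving with deg f ≤ 1: f(k) = k/3.
Certificate R = B(k−1)f/C = k/(3*k**2 + 11*k + 9) gives s_k = 3**k*k*factorial(k + 2).
Verify: 3**k*(3*k**2 + 11*k + 9)*factorial(k + 2) matches t_k.

Yes. s_k = 3^{k} k \left(k + 2\right)!.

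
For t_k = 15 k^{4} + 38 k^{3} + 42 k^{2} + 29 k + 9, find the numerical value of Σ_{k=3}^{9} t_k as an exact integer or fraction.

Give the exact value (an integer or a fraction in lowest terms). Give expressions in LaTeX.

Σ = 319389

t_(k+1)/t_k = (15*k**4 + 98*k**3 + 246*k**2 + 287*k + 133)/(15*k**4 + 38*k**3 + 42*k**2 + 29*k + 9).
Take A(k)=1, B(k)=1, C(k)=k**4 + 38*k**3/15 + 14*k**2/5 + 29*k/15 + 3/5.
Set up (1)·f(k+1) − (1)·f(k) − (k**4 + 38*k**3/15 + 14*k**2/5 + 29*k/15 + 3/5) = 0.
d = 5 from the (0,0,4) case.
Coefficient equations give f(k) = k*(3*k**4 + 2*k**3 + 3*k + 1)/15.
R(k) = B(k−1)·f(k)/C(k) = k*(3*k**4 + 2*k**3 + 3*k + 1)/(15*k**4 + 38*k**3 + 42*k**2 + 29*k + 9); s_k = R·t_k = k*(3*k**4 + 2*k**3 + 3*k + 1).
s_(k+1) − s_k = 15*k**4 + 38*k**3 + 42*k**2 + 29*k + 9 = t_k.
Σ_(k=3)^(9) t_k = s_(10) − s_(3) = 320310 − (921) = 319389.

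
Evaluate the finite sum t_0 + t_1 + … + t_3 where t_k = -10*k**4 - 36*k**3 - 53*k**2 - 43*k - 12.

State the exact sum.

Σ = -3324

Compute t_(k+1)/t_k: get (10*k**4 + 76*k**3 + 221*k**2 + 297*k + 154)/(10*k**4 + 36*k**3 + 53*k**2 + 43*k + 12).
A = 1, B = 1, C = k**4 + 18*k**3/5 + 53*k**2/10 + 43*k/10 + 6/5.
Solve (1)·f(k+1) − (1)·f(k) = k**4 + 18*k**3/5 + 53*k**2/10 + 43*k/10 + 6/5.
Degrees (0,0,4) ⇒ d ≤ 5.
Match coefficients ⇒ f(k) = k*(2*k**4 + 4*k**3 + 3*k**2 + 4*k - 1)/10.
Then R = B(k−1)f/C = k*(2*k**4 + 4*k**3 + 3*k**2 + 4*k - 1)/(10*k**4 + 36*k**3 + 53*k**2 + 43*k + 12), so s_k = R(k)·t_k = k*(-2*k**4 - 4*k**3 - 3*k**2 - 4*k + 1).
Check: Δs_k = -10*k**4 - 36*k**3 - 53*k**2 - 43*k - 12. ✓
Evaluate s at k=4 and k=0: -3324 and 0; difference -3324.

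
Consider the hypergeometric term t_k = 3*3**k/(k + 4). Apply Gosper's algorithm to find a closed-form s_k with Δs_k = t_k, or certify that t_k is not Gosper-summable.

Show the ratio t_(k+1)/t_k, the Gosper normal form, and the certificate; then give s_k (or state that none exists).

The ratio is 3*(k + 4)/(k + 5).
A = 3*k + 12, B = k + 5, C = 1.
f must satisfy (3*k + 12)·f(k+1) − (k + 4)·f(k) = 1.
From deg A=1, deg B=1, deg C=0: d=-1.
d = -1 < 0 ⇒ no nonzero polynomial f; not summable.

none (Gosper's algorithm certifies no s_k)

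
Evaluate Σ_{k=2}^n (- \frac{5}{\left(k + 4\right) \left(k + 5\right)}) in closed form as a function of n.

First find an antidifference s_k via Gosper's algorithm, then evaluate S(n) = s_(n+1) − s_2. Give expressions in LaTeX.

S(n) = \frac{5 \left(1 - n\right)}{6 \left(n + 5\right)}

r(k) = (k + 4)/(k + 6) after simplifying.
A = k + 4, B = k + 6, C = 1.
f must satisfy (k + 4)·f(k+1) − (k + 5)·f(k) = 1.
deg f ≤ 1 (via 1,1,0).
A polynomial solution: f(k) = k/4.
Get s_k = R·t_k = -5*k/(4*k + 16) with R(k) = B(k−1)f(k)/C(k) = k*(k + 5)/4.
s_(k+1) − s_k = -5/(k**2 + 9*k + 20) = t_k.
Σ_(k=2)^n t_k = s_(n+1) − s_(2) = (5*(-n - 1)/(4*(n + 5))) − (-5/12), i.e. 5*(1 - n)/(6*(n + 5)).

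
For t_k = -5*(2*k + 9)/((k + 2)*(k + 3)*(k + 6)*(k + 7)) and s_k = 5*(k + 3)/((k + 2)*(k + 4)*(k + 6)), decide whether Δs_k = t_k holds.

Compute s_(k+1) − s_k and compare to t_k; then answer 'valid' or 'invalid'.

s_(k+1) = 5*(k + 4)/((k + 3)*(k + 5)*(k + 7))
s_(k+1) − s_k = 5*(-2*k**3 - 24*k**2 - 94*k - 123)/(k**6 + 27*k**5 + 295*k**4 + 1665*k**3 + 5104*k**2 + 8028*k + 5040)
(s_(k+1) − s_k) − t_k = 15*(k**2 + 9*k + 19)/(k**6 + 27*k**5 + 295*k**4 + 1665*k**3 + 5104*k**2 + 8028*k + 5040)

Invalid: residual 15*(k**2 + 9*k + 19)/(k**6 + 27*k**5 + 295*k**4 + 1665*k**3 + 5104*k**2 + 8028*k + 5040) ≠ 0.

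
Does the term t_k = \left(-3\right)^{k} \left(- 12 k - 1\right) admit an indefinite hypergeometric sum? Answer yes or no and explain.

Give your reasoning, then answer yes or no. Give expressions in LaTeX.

t_(k+1)/t_k = 3*(-12*k - 13)/(12*k + 1).
So A=-3 and B=1, with C=k + 1/12.
Need (-3)·f(k+1) − (1)·f(k) = k + 1/12.
d = 1 from the (0,0,1) case.
A polynomial solution: f(k) = -(3*k - 2)/12.
Get s_k = R·t_k = (-3)**k*(3*k - 2) with R(k) = B(k−1)f(k)/C(k) = -(3*k - 2)/(12*k + 1).
Δs = (-3)**k*(-12*k - 1), as required.

Yes. s_k = \left(-3\right)^{k} \left(3 k - 2\right).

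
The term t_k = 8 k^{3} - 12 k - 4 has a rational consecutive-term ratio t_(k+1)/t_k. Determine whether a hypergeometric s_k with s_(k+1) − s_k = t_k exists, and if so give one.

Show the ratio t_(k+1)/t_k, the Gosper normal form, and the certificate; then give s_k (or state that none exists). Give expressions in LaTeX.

s_k = 2 k \left(k^{3} - 2 k^{2} - 2 k + 1\right)

Step 1: r(k) = (3*k - 2*(k + 1)**3 + 4)/(-2*k**3 + 3*k + 1).
Gosper form: A/B · C(k+1)/C(k) with A=1, B=1, C=k**3 - 3*k/2 - 1/2.
f must satisfy (1)·f(k+1) − (1)·f(k) = k**3 - 3*k/2 - 1/2.
From deg A=0, deg B=0, deg C=3: d=4.
Coefficient equations give f(k) = k*(k + 1)*(k**2 - 3*k + 1)/4.
Then R = B(k−1)f/C = k*(k**2 - 3*k + 1)/(2*(2*k**2 - 2*k - 1)), so s_k = R(k)·t_k = 2*k*(k**3 - 2*k**2 - 2*k + 1).
Δs = 8*k**3 - 12*k - 4, as required.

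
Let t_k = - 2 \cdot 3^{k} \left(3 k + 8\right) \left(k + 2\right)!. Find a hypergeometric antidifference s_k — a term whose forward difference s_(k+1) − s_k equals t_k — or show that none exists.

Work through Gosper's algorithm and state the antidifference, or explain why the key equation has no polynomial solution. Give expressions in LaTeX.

The ratio is 3*(k + 3)*(3*k + 11)/(3*k + 8).
Factor: A=3*k + 9; B=1; C=k + 8/3.
Need (3*k + 9)·f(k+1) − (1)·f(k) = k + 8/3.
deg f ≤ 0 (via 1,0,1).
Solving with deg f ≤ 0: f(k) = 1/3.
R(k) = B(k−1)·f(k)/C(k) = 1/(3*k + 8); s_k = R·t_k = -2*3**k*factorial(k + 2).
Δs = -2*3**k*(3*k + 8)*factorial(k + 2), as required.

s_k = - 2 \cdot 3^{k} \left(k + 2\right)!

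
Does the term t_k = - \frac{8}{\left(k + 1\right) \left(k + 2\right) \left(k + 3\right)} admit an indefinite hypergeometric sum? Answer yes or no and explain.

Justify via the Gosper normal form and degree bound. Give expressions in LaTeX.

Yes. s_k = \frac{2 k \left(- k - 3\right)}{\left(k + 1\right) \left(k + 2\right)}.

Compute t_(k+1)/t_k: get (k + 1)/(k + 4).
Factor: A=k + 1; B=k + 4; C=1.
Key eq: (k + 1)·f(k+1) = (k + 3)·f(k) + (1).
From deg A=1, deg B=1, deg C=0: d=2.
Match coefficients ⇒ f(k) = k*(k + 3)/4.
Certificate R = B(k−1)f/C = k*(k + 3)**2/4 gives s_k = 2*k*(-k - 3)/((k + 1)*(k + 2)).
Check: Δs_k = -8/(k**3 + 6*k**2 + 11*k + 6). ✓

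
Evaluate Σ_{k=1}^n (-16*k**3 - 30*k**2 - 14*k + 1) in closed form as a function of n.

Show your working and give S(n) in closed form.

Compute t_(k+1)/t_k: get (16*k**3 + 78*k**2 + 122*k + 59)/(16*k**3 + 30*k**2 + 14*k - 1).
A = 1, B = 1, C = k**3 + 15*k**2/8 + 7*k/8 - 1/16.
Set up (1)·f(k+1) − (1)·f(k) − (k**3 + 15*k**2/8 + 7*k/8 - 1/16) = 0.
d = 4 from the (0,0,3) case.
Coefficient equations give f(k) = k*(4*k**3 + 2*k**2 - 4*k - 3)/16.
Then R = B(k−1)f/C = k*(4*k**3 + 2*k**2 - 4*k - 3)/(16*k**3 + 30*k**2 + 14*k - 1), so s_k = R(k)·t_k = k*(-4*k**3 - 2*k**2 + 4*k + 3).
Check: Δs_k = -16*k**3 - 30*k**2 - 14*k + 1. ✓
Evaluate: s_(n+1) = -4*n**4 - 18*n**3 - 26*n**2 - 11*n + 1; subtract s_(1) = 1 ⇒ S(n) = n*(-4*n**3 - 18*n**2 - 26*n - 11).

S(n) = n*(-4*n**3 - 18*n**2 - 26*n - 11)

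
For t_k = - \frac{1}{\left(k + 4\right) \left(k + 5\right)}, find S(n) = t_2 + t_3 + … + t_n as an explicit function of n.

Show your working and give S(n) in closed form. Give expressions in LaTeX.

S(n) = \frac{1 - n}{6 \left(n + 5\right)}

Ratio r(k) = (k + 4)/(k + 6).
Factor: A=k + 4; B=k + 6; C=1.
Solve (k + 4)·f(k+1) − (k + 5)·f(k) = 1.
deg f ≤ 1 (via 1,1,0).
Solve for f: f(k) = k/4 (degree 1 ≤ 1).
Certificate R = B(k−1)f/C = k*(k + 5)/4 gives s_k = -k/(4*k + 16).
Δs = -1/(k**2 + 9*k + 20), as required.
s_(n+1) = (-n - 1)/(4*(n + 5)) and s_(2) = -1/12, so S(n) = (1 - n)/(6*(n + 5)).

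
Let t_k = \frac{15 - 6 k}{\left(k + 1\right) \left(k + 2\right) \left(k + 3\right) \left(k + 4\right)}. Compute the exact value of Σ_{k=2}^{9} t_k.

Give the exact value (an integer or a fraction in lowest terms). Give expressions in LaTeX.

Σ = -1/55

Ratio r(k) = (k + 1)*(2*k - 3)/((k + 5)*(2*k - 5)).
Normal form (A,B,C) = (k + 1, k + 5, k - 5/2).
Need (k + 1)·f(k+1) − (k + 4)·f(k) = k - 5/2.
deg f ≤ 3 (via 1,1,1).
Match coefficients ⇒ f(k) = -k*(2*k**2 + 12*k + 31)/18.
Then R = B(k−1)f/C = -k*(k + 4)*(2*k**2 + 12*k + 31)/(9*(2*k - 5)), so s_k = R(k)·t_k = k*(2*k**2 + 12*k + 31)/(3*(k + 1)*(k + 2)*(k + 3)).
Check: Δs_k = 3*(5 - 2*k)/(k**4 + 10*k**3 + 35*k**2 + 50*k + 24). ✓
Evaluate s at k=10 and k=2: 15/22 and 7/10; difference -1/55.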